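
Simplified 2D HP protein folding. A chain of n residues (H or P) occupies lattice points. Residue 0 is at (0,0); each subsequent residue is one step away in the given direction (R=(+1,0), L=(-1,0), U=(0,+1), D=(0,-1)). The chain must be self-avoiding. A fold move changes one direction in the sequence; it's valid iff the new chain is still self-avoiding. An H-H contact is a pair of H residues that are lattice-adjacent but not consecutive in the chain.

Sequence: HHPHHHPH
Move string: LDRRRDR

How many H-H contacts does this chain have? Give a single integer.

Answer: 1

Derivation:
Positions: [(0, 0), (-1, 0), (-1, -1), (0, -1), (1, -1), (2, -1), (2, -2), (3, -2)]
H-H contact: residue 0 @(0,0) - residue 3 @(0, -1)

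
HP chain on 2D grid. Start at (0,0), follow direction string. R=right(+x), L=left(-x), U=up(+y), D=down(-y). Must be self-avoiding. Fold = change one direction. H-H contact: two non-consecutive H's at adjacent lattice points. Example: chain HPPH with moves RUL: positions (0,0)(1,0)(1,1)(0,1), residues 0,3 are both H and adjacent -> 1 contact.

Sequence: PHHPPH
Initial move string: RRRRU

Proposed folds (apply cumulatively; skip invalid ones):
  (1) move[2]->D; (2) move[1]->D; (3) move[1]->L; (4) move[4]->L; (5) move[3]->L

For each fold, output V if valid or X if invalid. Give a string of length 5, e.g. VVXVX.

Answer: VVXXV

Derivation:
Initial: RRRRU -> [(0, 0), (1, 0), (2, 0), (3, 0), (4, 0), (4, 1)]
Fold 1: move[2]->D => RRDRU VALID
Fold 2: move[1]->D => RDDRU VALID
Fold 3: move[1]->L => RLDRU INVALID (collision), skipped
Fold 4: move[4]->L => RDDRL INVALID (collision), skipped
Fold 5: move[3]->L => RDDLU VALID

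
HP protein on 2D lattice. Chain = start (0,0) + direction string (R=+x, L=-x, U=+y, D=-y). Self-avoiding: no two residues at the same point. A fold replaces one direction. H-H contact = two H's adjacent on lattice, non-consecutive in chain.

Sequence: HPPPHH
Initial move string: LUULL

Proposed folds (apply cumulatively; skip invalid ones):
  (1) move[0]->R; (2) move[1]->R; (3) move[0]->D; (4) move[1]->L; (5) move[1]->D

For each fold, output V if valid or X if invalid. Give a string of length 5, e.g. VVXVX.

Initial: LUULL -> [(0, 0), (-1, 0), (-1, 1), (-1, 2), (-2, 2), (-3, 2)]
Fold 1: move[0]->R => RUULL VALID
Fold 2: move[1]->R => RRULL VALID
Fold 3: move[0]->D => DRULL INVALID (collision), skipped
Fold 4: move[1]->L => RLULL INVALID (collision), skipped
Fold 5: move[1]->D => RDULL INVALID (collision), skipped

Answer: VVXXX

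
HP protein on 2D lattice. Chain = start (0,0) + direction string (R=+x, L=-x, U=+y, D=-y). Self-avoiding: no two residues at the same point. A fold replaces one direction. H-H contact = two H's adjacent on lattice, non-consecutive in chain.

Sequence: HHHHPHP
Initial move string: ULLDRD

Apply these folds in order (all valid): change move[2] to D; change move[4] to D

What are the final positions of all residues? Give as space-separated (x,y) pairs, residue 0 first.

Initial moves: ULLDRD
Fold: move[2]->D => ULDDRD (positions: [(0, 0), (0, 1), (-1, 1), (-1, 0), (-1, -1), (0, -1), (0, -2)])
Fold: move[4]->D => ULDDDD (positions: [(0, 0), (0, 1), (-1, 1), (-1, 0), (-1, -1), (-1, -2), (-1, -3)])

Answer: (0,0) (0,1) (-1,1) (-1,0) (-1,-1) (-1,-2) (-1,-3)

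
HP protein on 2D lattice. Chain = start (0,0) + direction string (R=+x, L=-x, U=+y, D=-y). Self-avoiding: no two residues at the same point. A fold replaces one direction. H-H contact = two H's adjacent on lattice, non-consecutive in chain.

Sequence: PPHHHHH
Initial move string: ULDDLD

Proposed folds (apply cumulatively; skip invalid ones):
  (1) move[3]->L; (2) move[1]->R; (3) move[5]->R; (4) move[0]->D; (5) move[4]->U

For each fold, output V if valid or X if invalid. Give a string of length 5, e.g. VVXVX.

Answer: VXXVX

Derivation:
Initial: ULDDLD -> [(0, 0), (0, 1), (-1, 1), (-1, 0), (-1, -1), (-2, -1), (-2, -2)]
Fold 1: move[3]->L => ULDLLD VALID
Fold 2: move[1]->R => URDLLD INVALID (collision), skipped
Fold 3: move[5]->R => ULDLLR INVALID (collision), skipped
Fold 4: move[0]->D => DLDLLD VALID
Fold 5: move[4]->U => DLDLUD INVALID (collision), skipped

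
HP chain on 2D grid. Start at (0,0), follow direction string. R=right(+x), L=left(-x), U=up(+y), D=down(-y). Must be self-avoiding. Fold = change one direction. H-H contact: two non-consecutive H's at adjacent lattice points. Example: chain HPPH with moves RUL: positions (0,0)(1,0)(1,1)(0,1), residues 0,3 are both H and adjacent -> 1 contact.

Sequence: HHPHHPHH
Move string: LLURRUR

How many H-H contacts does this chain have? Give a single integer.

Positions: [(0, 0), (-1, 0), (-2, 0), (-2, 1), (-1, 1), (0, 1), (0, 2), (1, 2)]
H-H contact: residue 1 @(-1,0) - residue 4 @(-1, 1)

Answer: 1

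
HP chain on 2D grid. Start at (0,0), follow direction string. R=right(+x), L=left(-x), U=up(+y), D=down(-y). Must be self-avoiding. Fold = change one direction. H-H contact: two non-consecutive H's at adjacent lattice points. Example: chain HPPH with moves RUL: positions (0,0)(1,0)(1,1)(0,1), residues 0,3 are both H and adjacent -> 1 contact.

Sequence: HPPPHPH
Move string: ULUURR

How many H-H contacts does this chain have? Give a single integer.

Answer: 0

Derivation:
Positions: [(0, 0), (0, 1), (-1, 1), (-1, 2), (-1, 3), (0, 3), (1, 3)]
No H-H contacts found.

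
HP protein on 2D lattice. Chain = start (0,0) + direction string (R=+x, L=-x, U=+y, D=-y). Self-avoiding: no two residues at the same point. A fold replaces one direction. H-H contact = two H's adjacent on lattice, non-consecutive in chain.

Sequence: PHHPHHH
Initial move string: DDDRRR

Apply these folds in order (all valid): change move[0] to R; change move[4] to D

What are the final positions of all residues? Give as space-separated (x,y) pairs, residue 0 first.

Initial moves: DDDRRR
Fold: move[0]->R => RDDRRR (positions: [(0, 0), (1, 0), (1, -1), (1, -2), (2, -2), (3, -2), (4, -2)])
Fold: move[4]->D => RDDRDR (positions: [(0, 0), (1, 0), (1, -1), (1, -2), (2, -2), (2, -3), (3, -3)])

Answer: (0,0) (1,0) (1,-1) (1,-2) (2,-2) (2,-3) (3,-3)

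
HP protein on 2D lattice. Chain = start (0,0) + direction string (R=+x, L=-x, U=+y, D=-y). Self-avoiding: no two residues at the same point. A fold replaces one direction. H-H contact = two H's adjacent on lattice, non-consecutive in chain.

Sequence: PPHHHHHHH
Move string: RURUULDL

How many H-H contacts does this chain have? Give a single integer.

Positions: [(0, 0), (1, 0), (1, 1), (2, 1), (2, 2), (2, 3), (1, 3), (1, 2), (0, 2)]
H-H contact: residue 2 @(1,1) - residue 7 @(1, 2)
H-H contact: residue 4 @(2,2) - residue 7 @(1, 2)

Answer: 2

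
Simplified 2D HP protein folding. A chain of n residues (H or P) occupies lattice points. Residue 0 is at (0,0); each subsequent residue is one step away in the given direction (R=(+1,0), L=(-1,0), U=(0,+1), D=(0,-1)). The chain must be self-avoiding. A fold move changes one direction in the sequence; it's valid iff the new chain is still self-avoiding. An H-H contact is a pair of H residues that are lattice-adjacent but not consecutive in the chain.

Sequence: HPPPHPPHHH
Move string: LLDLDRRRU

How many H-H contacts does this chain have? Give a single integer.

Answer: 1

Derivation:
Positions: [(0, 0), (-1, 0), (-2, 0), (-2, -1), (-3, -1), (-3, -2), (-2, -2), (-1, -2), (0, -2), (0, -1)]
H-H contact: residue 0 @(0,0) - residue 9 @(0, -1)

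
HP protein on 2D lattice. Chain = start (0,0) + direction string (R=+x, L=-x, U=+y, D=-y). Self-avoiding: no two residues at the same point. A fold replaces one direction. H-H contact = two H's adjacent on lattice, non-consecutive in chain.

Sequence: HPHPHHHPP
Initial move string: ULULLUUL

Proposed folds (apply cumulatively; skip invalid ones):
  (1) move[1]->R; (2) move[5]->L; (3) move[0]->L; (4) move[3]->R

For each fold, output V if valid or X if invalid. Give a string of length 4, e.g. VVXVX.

Answer: VVXX

Derivation:
Initial: ULULLUUL -> [(0, 0), (0, 1), (-1, 1), (-1, 2), (-2, 2), (-3, 2), (-3, 3), (-3, 4), (-4, 4)]
Fold 1: move[1]->R => URULLUUL VALID
Fold 2: move[5]->L => URULLLUL VALID
Fold 3: move[0]->L => LRULLLUL INVALID (collision), skipped
Fold 4: move[3]->R => URURLLUL INVALID (collision), skipped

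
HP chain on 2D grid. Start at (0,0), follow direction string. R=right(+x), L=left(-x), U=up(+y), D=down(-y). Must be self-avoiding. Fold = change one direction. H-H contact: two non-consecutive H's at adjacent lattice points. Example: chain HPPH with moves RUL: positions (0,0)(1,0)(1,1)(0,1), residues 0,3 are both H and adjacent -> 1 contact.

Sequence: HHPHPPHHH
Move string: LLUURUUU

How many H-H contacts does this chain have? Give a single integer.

Positions: [(0, 0), (-1, 0), (-2, 0), (-2, 1), (-2, 2), (-1, 2), (-1, 3), (-1, 4), (-1, 5)]
No H-H contacts found.

Answer: 0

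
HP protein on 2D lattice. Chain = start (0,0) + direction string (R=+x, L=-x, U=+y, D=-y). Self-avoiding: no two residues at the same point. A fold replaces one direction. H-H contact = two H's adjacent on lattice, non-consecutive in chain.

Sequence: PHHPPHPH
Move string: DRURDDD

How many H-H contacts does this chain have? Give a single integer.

Positions: [(0, 0), (0, -1), (1, -1), (1, 0), (2, 0), (2, -1), (2, -2), (2, -3)]
H-H contact: residue 2 @(1,-1) - residue 5 @(2, -1)

Answer: 1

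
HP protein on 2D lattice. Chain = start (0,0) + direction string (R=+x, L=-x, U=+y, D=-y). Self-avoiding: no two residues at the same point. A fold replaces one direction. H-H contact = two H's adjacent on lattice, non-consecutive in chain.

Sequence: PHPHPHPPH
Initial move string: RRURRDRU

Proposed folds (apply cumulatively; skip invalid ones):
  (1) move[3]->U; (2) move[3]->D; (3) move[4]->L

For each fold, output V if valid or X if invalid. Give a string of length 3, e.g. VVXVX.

Initial: RRURRDRU -> [(0, 0), (1, 0), (2, 0), (2, 1), (3, 1), (4, 1), (4, 0), (5, 0), (5, 1)]
Fold 1: move[3]->U => RRUURDRU VALID
Fold 2: move[3]->D => RRUDRDRU INVALID (collision), skipped
Fold 3: move[4]->L => RRUULDRU INVALID (collision), skipped

Answer: VXX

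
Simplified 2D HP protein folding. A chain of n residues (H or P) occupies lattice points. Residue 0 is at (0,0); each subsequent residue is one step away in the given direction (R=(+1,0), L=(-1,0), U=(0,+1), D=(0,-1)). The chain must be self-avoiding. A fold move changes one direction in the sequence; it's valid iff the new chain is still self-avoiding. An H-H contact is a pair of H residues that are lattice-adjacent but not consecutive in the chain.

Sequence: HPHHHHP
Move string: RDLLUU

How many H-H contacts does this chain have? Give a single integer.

Answer: 2

Derivation:
Positions: [(0, 0), (1, 0), (1, -1), (0, -1), (-1, -1), (-1, 0), (-1, 1)]
H-H contact: residue 0 @(0,0) - residue 5 @(-1, 0)
H-H contact: residue 0 @(0,0) - residue 3 @(0, -1)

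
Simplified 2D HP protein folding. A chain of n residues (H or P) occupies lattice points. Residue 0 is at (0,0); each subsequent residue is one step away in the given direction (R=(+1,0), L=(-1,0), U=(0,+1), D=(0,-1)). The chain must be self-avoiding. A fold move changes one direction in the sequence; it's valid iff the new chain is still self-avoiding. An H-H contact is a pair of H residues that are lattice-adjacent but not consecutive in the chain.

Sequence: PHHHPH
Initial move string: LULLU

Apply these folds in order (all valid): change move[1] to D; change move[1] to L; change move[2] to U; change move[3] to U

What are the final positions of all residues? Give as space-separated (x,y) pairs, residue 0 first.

Initial moves: LULLU
Fold: move[1]->D => LDLLU (positions: [(0, 0), (-1, 0), (-1, -1), (-2, -1), (-3, -1), (-3, 0)])
Fold: move[1]->L => LLLLU (positions: [(0, 0), (-1, 0), (-2, 0), (-3, 0), (-4, 0), (-4, 1)])
Fold: move[2]->U => LLULU (positions: [(0, 0), (-1, 0), (-2, 0), (-2, 1), (-3, 1), (-3, 2)])
Fold: move[3]->U => LLUUU (positions: [(0, 0), (-1, 0), (-2, 0), (-2, 1), (-2, 2), (-2, 3)])

Answer: (0,0) (-1,0) (-2,0) (-2,1) (-2,2) (-2,3)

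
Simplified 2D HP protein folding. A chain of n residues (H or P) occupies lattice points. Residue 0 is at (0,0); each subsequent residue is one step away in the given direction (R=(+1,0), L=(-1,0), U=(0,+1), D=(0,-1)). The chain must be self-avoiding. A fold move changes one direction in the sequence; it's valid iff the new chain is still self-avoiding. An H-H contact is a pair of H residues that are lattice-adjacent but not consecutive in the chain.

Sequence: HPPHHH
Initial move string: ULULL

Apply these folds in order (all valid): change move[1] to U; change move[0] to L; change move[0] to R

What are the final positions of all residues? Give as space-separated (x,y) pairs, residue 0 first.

Initial moves: ULULL
Fold: move[1]->U => UUULL (positions: [(0, 0), (0, 1), (0, 2), (0, 3), (-1, 3), (-2, 3)])
Fold: move[0]->L => LUULL (positions: [(0, 0), (-1, 0), (-1, 1), (-1, 2), (-2, 2), (-3, 2)])
Fold: move[0]->R => RUULL (positions: [(0, 0), (1, 0), (1, 1), (1, 2), (0, 2), (-1, 2)])

Answer: (0,0) (1,0) (1,1) (1,2) (0,2) (-1,2)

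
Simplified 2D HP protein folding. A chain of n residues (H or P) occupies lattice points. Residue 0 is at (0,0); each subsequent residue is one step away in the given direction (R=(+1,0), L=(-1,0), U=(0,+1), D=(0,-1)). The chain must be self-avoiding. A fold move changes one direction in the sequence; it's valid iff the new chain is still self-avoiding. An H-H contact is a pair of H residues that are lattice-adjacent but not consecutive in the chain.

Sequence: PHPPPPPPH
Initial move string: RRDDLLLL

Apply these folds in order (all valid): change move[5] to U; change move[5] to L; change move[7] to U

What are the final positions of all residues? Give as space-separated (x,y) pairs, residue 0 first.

Answer: (0,0) (1,0) (2,0) (2,-1) (2,-2) (1,-2) (0,-2) (-1,-2) (-1,-1)

Derivation:
Initial moves: RRDDLLLL
Fold: move[5]->U => RRDDLULL (positions: [(0, 0), (1, 0), (2, 0), (2, -1), (2, -2), (1, -2), (1, -1), (0, -1), (-1, -1)])
Fold: move[5]->L => RRDDLLLL (positions: [(0, 0), (1, 0), (2, 0), (2, -1), (2, -2), (1, -2), (0, -2), (-1, -2), (-2, -2)])
Fold: move[7]->U => RRDDLLLU (positions: [(0, 0), (1, 0), (2, 0), (2, -1), (2, -2), (1, -2), (0, -2), (-1, -2), (-1, -1)])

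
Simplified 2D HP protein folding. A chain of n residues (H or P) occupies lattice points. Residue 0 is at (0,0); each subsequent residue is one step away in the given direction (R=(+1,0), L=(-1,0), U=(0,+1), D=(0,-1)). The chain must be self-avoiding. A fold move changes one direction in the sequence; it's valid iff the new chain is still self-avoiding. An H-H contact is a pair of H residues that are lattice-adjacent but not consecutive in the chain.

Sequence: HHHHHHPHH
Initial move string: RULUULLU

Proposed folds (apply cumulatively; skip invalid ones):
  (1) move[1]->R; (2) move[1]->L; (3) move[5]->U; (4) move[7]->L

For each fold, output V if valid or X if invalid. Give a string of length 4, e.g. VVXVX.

Initial: RULUULLU -> [(0, 0), (1, 0), (1, 1), (0, 1), (0, 2), (0, 3), (-1, 3), (-2, 3), (-2, 4)]
Fold 1: move[1]->R => RRLUULLU INVALID (collision), skipped
Fold 2: move[1]->L => RLLUULLU INVALID (collision), skipped
Fold 3: move[5]->U => RULUUULU VALID
Fold 4: move[7]->L => RULUUULL VALID

Answer: XXVV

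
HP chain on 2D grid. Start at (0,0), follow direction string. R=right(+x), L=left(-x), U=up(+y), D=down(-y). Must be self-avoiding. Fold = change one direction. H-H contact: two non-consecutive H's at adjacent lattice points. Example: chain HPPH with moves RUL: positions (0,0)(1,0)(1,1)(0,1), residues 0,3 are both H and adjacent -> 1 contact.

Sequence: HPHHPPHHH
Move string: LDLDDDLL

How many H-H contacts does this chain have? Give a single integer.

Positions: [(0, 0), (-1, 0), (-1, -1), (-2, -1), (-2, -2), (-2, -3), (-2, -4), (-3, -4), (-4, -4)]
No H-H contacts found.

Answer: 0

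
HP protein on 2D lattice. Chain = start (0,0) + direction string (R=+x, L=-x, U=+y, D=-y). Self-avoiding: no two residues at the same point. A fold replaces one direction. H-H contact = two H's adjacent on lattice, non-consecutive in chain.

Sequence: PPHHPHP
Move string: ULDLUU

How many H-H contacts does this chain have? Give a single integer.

Positions: [(0, 0), (0, 1), (-1, 1), (-1, 0), (-2, 0), (-2, 1), (-2, 2)]
H-H contact: residue 2 @(-1,1) - residue 5 @(-2, 1)

Answer: 1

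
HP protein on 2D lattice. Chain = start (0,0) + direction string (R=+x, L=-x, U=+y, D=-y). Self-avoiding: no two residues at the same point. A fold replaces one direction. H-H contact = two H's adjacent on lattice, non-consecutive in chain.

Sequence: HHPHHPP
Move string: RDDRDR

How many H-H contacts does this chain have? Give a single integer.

Positions: [(0, 0), (1, 0), (1, -1), (1, -2), (2, -2), (2, -3), (3, -3)]
No H-H contacts found.

Answer: 0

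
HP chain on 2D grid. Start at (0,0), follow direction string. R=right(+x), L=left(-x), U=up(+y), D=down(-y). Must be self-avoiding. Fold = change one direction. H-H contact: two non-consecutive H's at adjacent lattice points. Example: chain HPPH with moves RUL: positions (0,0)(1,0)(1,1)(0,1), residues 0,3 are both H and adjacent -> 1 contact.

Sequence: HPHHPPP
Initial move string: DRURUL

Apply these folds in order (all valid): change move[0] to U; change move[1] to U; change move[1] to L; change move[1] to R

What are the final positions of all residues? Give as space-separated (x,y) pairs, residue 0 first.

Answer: (0,0) (0,1) (1,1) (1,2) (2,2) (2,3) (1,3)

Derivation:
Initial moves: DRURUL
Fold: move[0]->U => URURUL (positions: [(0, 0), (0, 1), (1, 1), (1, 2), (2, 2), (2, 3), (1, 3)])
Fold: move[1]->U => UUURUL (positions: [(0, 0), (0, 1), (0, 2), (0, 3), (1, 3), (1, 4), (0, 4)])
Fold: move[1]->L => ULURUL (positions: [(0, 0), (0, 1), (-1, 1), (-1, 2), (0, 2), (0, 3), (-1, 3)])
Fold: move[1]->R => URURUL (positions: [(0, 0), (0, 1), (1, 1), (1, 2), (2, 2), (2, 3), (1, 3)])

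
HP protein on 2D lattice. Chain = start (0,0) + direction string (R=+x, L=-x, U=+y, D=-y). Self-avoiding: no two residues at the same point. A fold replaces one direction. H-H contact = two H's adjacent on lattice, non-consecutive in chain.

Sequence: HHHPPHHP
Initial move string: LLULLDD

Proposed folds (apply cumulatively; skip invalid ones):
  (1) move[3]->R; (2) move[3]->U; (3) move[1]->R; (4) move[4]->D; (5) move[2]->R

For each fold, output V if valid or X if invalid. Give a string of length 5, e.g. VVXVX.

Initial: LLULLDD -> [(0, 0), (-1, 0), (-2, 0), (-2, 1), (-3, 1), (-4, 1), (-4, 0), (-4, -1)]
Fold 1: move[3]->R => LLURLDD INVALID (collision), skipped
Fold 2: move[3]->U => LLUULDD VALID
Fold 3: move[1]->R => LRUULDD INVALID (collision), skipped
Fold 4: move[4]->D => LLUUDDD INVALID (collision), skipped
Fold 5: move[2]->R => LLRULDD INVALID (collision), skipped

Answer: XVXXX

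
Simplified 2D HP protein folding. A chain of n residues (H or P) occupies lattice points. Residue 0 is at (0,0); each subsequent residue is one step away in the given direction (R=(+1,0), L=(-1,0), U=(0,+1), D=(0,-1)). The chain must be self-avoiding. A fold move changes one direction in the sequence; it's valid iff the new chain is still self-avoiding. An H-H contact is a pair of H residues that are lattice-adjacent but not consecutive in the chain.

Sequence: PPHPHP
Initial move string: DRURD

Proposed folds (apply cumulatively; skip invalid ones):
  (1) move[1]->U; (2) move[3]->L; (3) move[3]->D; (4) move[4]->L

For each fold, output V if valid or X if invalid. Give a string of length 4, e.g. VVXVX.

Answer: XXXX

Derivation:
Initial: DRURD -> [(0, 0), (0, -1), (1, -1), (1, 0), (2, 0), (2, -1)]
Fold 1: move[1]->U => DUURD INVALID (collision), skipped
Fold 2: move[3]->L => DRULD INVALID (collision), skipped
Fold 3: move[3]->D => DRUDD INVALID (collision), skipped
Fold 4: move[4]->L => DRURL INVALID (collision), skipped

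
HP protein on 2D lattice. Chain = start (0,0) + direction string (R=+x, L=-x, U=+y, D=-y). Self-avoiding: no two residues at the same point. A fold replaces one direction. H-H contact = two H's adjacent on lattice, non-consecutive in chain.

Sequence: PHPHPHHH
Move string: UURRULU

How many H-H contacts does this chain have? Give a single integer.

Answer: 1

Derivation:
Positions: [(0, 0), (0, 1), (0, 2), (1, 2), (2, 2), (2, 3), (1, 3), (1, 4)]
H-H contact: residue 3 @(1,2) - residue 6 @(1, 3)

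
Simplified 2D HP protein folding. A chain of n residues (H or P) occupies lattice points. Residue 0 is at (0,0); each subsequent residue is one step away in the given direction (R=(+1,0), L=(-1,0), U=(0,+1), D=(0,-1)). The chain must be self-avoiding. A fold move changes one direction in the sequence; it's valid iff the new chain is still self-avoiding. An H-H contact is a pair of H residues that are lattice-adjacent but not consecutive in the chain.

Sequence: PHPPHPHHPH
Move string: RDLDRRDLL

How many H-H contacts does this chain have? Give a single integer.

Answer: 1

Derivation:
Positions: [(0, 0), (1, 0), (1, -1), (0, -1), (0, -2), (1, -2), (2, -2), (2, -3), (1, -3), (0, -3)]
H-H contact: residue 4 @(0,-2) - residue 9 @(0, -3)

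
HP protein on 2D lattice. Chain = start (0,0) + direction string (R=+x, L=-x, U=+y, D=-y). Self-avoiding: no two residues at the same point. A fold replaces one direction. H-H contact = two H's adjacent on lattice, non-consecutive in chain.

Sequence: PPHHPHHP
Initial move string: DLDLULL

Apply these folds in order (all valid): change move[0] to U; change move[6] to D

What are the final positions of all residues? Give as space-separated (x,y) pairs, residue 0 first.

Initial moves: DLDLULL
Fold: move[0]->U => ULDLULL (positions: [(0, 0), (0, 1), (-1, 1), (-1, 0), (-2, 0), (-2, 1), (-3, 1), (-4, 1)])
Fold: move[6]->D => ULDLULD (positions: [(0, 0), (0, 1), (-1, 1), (-1, 0), (-2, 0), (-2, 1), (-3, 1), (-3, 0)])

Answer: (0,0) (0,1) (-1,1) (-1,0) (-2,0) (-2,1) (-3,1) (-3,0)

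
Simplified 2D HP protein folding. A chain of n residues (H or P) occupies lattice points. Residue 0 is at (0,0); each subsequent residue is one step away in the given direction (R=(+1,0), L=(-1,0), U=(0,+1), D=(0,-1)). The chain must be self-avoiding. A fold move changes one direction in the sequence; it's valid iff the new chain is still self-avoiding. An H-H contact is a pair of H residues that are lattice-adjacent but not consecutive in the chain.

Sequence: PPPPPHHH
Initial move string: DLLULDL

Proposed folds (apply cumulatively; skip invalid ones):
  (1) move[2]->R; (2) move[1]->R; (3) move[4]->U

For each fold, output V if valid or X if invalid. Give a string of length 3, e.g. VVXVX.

Answer: XXX

Derivation:
Initial: DLLULDL -> [(0, 0), (0, -1), (-1, -1), (-2, -1), (-2, 0), (-3, 0), (-3, -1), (-4, -1)]
Fold 1: move[2]->R => DLRULDL INVALID (collision), skipped
Fold 2: move[1]->R => DRLULDL INVALID (collision), skipped
Fold 3: move[4]->U => DLLUUDL INVALID (collision), skipped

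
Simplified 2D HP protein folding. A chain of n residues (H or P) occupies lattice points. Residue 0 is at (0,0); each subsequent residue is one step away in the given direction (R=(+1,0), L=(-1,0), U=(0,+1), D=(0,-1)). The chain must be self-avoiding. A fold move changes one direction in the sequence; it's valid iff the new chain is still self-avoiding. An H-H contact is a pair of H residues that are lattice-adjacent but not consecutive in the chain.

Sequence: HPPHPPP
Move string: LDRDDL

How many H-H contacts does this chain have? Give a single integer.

Positions: [(0, 0), (-1, 0), (-1, -1), (0, -1), (0, -2), (0, -3), (-1, -3)]
H-H contact: residue 0 @(0,0) - residue 3 @(0, -1)

Answer: 1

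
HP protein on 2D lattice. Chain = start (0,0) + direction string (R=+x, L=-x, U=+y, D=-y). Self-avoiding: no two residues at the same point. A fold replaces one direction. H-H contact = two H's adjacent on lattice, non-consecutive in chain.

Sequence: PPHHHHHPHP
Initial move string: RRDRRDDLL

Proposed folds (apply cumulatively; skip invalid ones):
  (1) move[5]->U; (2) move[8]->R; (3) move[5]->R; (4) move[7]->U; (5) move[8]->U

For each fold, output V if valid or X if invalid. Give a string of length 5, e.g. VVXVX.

Initial: RRDRRDDLL -> [(0, 0), (1, 0), (2, 0), (2, -1), (3, -1), (4, -1), (4, -2), (4, -3), (3, -3), (2, -3)]
Fold 1: move[5]->U => RRDRRUDLL INVALID (collision), skipped
Fold 2: move[8]->R => RRDRRDDLR INVALID (collision), skipped
Fold 3: move[5]->R => RRDRRRDLL VALID
Fold 4: move[7]->U => RRDRRRDUL INVALID (collision), skipped
Fold 5: move[8]->U => RRDRRRDLU INVALID (collision), skipped

Answer: XXVXX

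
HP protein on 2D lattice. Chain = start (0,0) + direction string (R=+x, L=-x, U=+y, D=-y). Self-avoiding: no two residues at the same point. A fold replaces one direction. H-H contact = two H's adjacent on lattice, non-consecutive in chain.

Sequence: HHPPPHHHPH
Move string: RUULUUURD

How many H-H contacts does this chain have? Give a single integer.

Positions: [(0, 0), (1, 0), (1, 1), (1, 2), (0, 2), (0, 3), (0, 4), (0, 5), (1, 5), (1, 4)]
H-H contact: residue 6 @(0,4) - residue 9 @(1, 4)

Answer: 1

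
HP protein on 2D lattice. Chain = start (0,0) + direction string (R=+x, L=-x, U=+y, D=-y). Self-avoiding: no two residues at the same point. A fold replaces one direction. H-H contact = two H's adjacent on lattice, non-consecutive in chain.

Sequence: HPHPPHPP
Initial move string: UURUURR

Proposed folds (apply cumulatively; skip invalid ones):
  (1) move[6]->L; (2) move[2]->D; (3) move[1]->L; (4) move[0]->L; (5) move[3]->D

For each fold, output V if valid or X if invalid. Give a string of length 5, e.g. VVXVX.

Initial: UURUURR -> [(0, 0), (0, 1), (0, 2), (1, 2), (1, 3), (1, 4), (2, 4), (3, 4)]
Fold 1: move[6]->L => UURUURL INVALID (collision), skipped
Fold 2: move[2]->D => UUDUURR INVALID (collision), skipped
Fold 3: move[1]->L => ULRUURR INVALID (collision), skipped
Fold 4: move[0]->L => LURUURR VALID
Fold 5: move[3]->D => LURDURR INVALID (collision), skipped

Answer: XXXVX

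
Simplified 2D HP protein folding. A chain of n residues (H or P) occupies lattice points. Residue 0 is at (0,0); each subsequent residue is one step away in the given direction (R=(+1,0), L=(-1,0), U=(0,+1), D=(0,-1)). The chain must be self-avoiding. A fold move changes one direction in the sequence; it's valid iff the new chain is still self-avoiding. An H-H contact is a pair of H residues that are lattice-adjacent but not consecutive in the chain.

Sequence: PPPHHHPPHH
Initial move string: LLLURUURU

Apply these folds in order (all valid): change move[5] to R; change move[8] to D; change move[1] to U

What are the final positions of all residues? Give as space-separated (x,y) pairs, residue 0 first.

Answer: (0,0) (-1,0) (-1,1) (-2,1) (-2,2) (-1,2) (0,2) (0,3) (1,3) (1,2)

Derivation:
Initial moves: LLLURUURU
Fold: move[5]->R => LLLURRURU (positions: [(0, 0), (-1, 0), (-2, 0), (-3, 0), (-3, 1), (-2, 1), (-1, 1), (-1, 2), (0, 2), (0, 3)])
Fold: move[8]->D => LLLURRURD (positions: [(0, 0), (-1, 0), (-2, 0), (-3, 0), (-3, 1), (-2, 1), (-1, 1), (-1, 2), (0, 2), (0, 1)])
Fold: move[1]->U => LULURRURD (positions: [(0, 0), (-1, 0), (-1, 1), (-2, 1), (-2, 2), (-1, 2), (0, 2), (0, 3), (1, 3), (1, 2)])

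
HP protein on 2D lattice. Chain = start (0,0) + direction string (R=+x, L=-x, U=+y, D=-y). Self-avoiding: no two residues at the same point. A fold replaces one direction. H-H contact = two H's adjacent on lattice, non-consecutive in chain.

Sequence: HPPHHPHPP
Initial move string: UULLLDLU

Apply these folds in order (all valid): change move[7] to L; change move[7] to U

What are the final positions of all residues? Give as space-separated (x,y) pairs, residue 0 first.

Initial moves: UULLLDLU
Fold: move[7]->L => UULLLDLL (positions: [(0, 0), (0, 1), (0, 2), (-1, 2), (-2, 2), (-3, 2), (-3, 1), (-4, 1), (-5, 1)])
Fold: move[7]->U => UULLLDLU (positions: [(0, 0), (0, 1), (0, 2), (-1, 2), (-2, 2), (-3, 2), (-3, 1), (-4, 1), (-4, 2)])

Answer: (0,0) (0,1) (0,2) (-1,2) (-2,2) (-3,2) (-3,1) (-4,1) (-4,2)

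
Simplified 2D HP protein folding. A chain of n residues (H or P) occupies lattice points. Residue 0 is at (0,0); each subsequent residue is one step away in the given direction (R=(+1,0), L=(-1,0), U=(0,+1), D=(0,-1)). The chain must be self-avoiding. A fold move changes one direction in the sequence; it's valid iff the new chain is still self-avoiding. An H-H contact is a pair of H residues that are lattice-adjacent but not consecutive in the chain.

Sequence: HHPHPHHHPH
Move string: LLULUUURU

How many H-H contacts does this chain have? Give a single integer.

Positions: [(0, 0), (-1, 0), (-2, 0), (-2, 1), (-3, 1), (-3, 2), (-3, 3), (-3, 4), (-2, 4), (-2, 5)]
No H-H contacts found.

Answer: 0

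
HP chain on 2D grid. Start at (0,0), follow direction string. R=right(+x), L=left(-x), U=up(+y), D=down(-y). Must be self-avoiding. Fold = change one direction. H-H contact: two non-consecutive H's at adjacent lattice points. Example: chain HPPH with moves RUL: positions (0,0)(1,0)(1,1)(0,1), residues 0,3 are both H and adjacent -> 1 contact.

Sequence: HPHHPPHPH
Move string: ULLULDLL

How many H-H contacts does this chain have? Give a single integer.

Answer: 1

Derivation:
Positions: [(0, 0), (0, 1), (-1, 1), (-2, 1), (-2, 2), (-3, 2), (-3, 1), (-4, 1), (-5, 1)]
H-H contact: residue 3 @(-2,1) - residue 6 @(-3, 1)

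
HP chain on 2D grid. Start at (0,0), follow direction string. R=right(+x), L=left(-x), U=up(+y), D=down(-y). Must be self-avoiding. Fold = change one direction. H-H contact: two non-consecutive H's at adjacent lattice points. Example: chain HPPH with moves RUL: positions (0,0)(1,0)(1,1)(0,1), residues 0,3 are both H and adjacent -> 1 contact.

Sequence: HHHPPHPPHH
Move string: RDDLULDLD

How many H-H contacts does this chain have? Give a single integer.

Positions: [(0, 0), (1, 0), (1, -1), (1, -2), (0, -2), (0, -1), (-1, -1), (-1, -2), (-2, -2), (-2, -3)]
H-H contact: residue 0 @(0,0) - residue 5 @(0, -1)
H-H contact: residue 2 @(1,-1) - residue 5 @(0, -1)

Answer: 2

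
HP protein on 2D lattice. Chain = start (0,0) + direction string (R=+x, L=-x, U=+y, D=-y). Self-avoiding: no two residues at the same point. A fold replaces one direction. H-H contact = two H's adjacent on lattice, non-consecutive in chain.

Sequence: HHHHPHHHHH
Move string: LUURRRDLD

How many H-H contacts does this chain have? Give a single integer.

Answer: 2

Derivation:
Positions: [(0, 0), (-1, 0), (-1, 1), (-1, 2), (0, 2), (1, 2), (2, 2), (2, 1), (1, 1), (1, 0)]
H-H contact: residue 0 @(0,0) - residue 9 @(1, 0)
H-H contact: residue 5 @(1,2) - residue 8 @(1, 1)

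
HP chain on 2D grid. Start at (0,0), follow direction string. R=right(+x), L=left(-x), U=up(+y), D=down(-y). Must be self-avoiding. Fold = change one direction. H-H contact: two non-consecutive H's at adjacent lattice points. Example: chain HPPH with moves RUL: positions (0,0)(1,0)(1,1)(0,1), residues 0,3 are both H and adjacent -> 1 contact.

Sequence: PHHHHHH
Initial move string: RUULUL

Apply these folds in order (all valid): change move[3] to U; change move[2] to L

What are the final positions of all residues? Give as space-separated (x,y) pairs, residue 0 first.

Answer: (0,0) (1,0) (1,1) (0,1) (0,2) (0,3) (-1,3)

Derivation:
Initial moves: RUULUL
Fold: move[3]->U => RUUUUL (positions: [(0, 0), (1, 0), (1, 1), (1, 2), (1, 3), (1, 4), (0, 4)])
Fold: move[2]->L => RULUUL (positions: [(0, 0), (1, 0), (1, 1), (0, 1), (0, 2), (0, 3), (-1, 3)])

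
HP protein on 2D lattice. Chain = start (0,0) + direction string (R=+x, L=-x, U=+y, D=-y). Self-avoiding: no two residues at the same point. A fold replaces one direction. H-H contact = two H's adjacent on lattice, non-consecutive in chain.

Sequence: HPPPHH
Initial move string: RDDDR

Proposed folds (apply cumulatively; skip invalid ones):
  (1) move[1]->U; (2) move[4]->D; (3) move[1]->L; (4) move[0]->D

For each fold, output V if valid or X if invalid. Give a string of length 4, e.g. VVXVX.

Answer: XVXV

Derivation:
Initial: RDDDR -> [(0, 0), (1, 0), (1, -1), (1, -2), (1, -3), (2, -3)]
Fold 1: move[1]->U => RUDDR INVALID (collision), skipped
Fold 2: move[4]->D => RDDDD VALID
Fold 3: move[1]->L => RLDDD INVALID (collision), skipped
Fold 4: move[0]->D => DDDDD VALID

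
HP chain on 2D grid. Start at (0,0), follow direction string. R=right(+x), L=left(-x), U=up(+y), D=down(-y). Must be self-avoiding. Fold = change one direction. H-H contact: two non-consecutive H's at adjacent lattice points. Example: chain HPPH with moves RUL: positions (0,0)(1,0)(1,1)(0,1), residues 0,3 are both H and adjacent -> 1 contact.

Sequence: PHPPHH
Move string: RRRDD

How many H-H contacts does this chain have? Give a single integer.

Answer: 0

Derivation:
Positions: [(0, 0), (1, 0), (2, 0), (3, 0), (3, -1), (3, -2)]
No H-H contacts found.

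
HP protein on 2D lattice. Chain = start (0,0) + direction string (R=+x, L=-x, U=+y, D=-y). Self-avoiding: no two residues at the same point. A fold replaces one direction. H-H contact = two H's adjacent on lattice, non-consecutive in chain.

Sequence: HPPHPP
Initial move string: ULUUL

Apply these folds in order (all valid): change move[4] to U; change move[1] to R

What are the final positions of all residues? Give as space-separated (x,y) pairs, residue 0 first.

Initial moves: ULUUL
Fold: move[4]->U => ULUUU (positions: [(0, 0), (0, 1), (-1, 1), (-1, 2), (-1, 3), (-1, 4)])
Fold: move[1]->R => URUUU (positions: [(0, 0), (0, 1), (1, 1), (1, 2), (1, 3), (1, 4)])

Answer: (0,0) (0,1) (1,1) (1,2) (1,3) (1,4)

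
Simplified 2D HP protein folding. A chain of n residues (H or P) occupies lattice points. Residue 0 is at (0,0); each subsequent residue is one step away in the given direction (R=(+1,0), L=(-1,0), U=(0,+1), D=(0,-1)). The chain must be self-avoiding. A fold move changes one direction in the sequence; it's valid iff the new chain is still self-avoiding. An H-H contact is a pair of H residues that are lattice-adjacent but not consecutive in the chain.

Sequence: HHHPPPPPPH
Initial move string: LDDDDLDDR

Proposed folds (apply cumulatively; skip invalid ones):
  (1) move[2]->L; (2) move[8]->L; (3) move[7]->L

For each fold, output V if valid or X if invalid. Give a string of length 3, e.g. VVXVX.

Answer: VVV

Derivation:
Initial: LDDDDLDDR -> [(0, 0), (-1, 0), (-1, -1), (-1, -2), (-1, -3), (-1, -4), (-2, -4), (-2, -5), (-2, -6), (-1, -6)]
Fold 1: move[2]->L => LDLDDLDDR VALID
Fold 2: move[8]->L => LDLDDLDDL VALID
Fold 3: move[7]->L => LDLDDLDLL VALID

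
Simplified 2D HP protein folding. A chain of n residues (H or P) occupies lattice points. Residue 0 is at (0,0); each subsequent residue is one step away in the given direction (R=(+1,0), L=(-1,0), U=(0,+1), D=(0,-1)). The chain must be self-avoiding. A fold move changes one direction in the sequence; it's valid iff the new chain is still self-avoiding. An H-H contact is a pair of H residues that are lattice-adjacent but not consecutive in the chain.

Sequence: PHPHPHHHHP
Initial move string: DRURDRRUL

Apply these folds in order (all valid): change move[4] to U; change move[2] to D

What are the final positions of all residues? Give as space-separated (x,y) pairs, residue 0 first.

Answer: (0,0) (0,-1) (1,-1) (1,-2) (2,-2) (2,-1) (3,-1) (4,-1) (4,0) (3,0)

Derivation:
Initial moves: DRURDRRUL
Fold: move[4]->U => DRURURRUL (positions: [(0, 0), (0, -1), (1, -1), (1, 0), (2, 0), (2, 1), (3, 1), (4, 1), (4, 2), (3, 2)])
Fold: move[2]->D => DRDRURRUL (positions: [(0, 0), (0, -1), (1, -1), (1, -2), (2, -2), (2, -1), (3, -1), (4, -1), (4, 0), (3, 0)])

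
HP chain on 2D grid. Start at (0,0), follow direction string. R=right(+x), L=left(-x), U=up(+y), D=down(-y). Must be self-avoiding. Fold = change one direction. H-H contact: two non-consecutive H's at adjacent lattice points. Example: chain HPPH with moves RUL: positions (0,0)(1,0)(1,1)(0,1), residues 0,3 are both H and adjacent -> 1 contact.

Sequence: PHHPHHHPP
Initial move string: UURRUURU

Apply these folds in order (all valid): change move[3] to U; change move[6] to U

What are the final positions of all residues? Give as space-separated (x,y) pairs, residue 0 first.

Answer: (0,0) (0,1) (0,2) (1,2) (1,3) (1,4) (1,5) (1,6) (1,7)

Derivation:
Initial moves: UURRUURU
Fold: move[3]->U => UURUUURU (positions: [(0, 0), (0, 1), (0, 2), (1, 2), (1, 3), (1, 4), (1, 5), (2, 5), (2, 6)])
Fold: move[6]->U => UURUUUUU (positions: [(0, 0), (0, 1), (0, 2), (1, 2), (1, 3), (1, 4), (1, 5), (1, 6), (1, 7)])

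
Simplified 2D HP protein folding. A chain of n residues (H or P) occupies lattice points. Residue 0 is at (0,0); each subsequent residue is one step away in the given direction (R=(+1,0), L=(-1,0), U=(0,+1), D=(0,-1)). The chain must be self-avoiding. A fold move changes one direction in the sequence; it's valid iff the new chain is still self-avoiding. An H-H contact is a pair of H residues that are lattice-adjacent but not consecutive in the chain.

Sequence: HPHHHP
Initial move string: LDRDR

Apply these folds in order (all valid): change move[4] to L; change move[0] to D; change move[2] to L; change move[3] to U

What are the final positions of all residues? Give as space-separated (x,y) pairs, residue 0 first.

Answer: (0,0) (0,-1) (0,-2) (-1,-2) (-1,-1) (-2,-1)

Derivation:
Initial moves: LDRDR
Fold: move[4]->L => LDRDL (positions: [(0, 0), (-1, 0), (-1, -1), (0, -1), (0, -2), (-1, -2)])
Fold: move[0]->D => DDRDL (positions: [(0, 0), (0, -1), (0, -2), (1, -2), (1, -3), (0, -3)])
Fold: move[2]->L => DDLDL (positions: [(0, 0), (0, -1), (0, -2), (-1, -2), (-1, -3), (-2, -3)])
Fold: move[3]->U => DDLUL (positions: [(0, 0), (0, -1), (0, -2), (-1, -2), (-1, -1), (-2, -1)])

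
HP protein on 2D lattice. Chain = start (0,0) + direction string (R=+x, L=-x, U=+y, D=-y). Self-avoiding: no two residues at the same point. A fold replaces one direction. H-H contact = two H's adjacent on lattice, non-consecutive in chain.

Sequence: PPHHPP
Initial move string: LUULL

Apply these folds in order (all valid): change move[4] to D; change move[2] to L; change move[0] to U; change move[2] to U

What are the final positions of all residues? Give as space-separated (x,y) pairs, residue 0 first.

Initial moves: LUULL
Fold: move[4]->D => LUULD (positions: [(0, 0), (-1, 0), (-1, 1), (-1, 2), (-2, 2), (-2, 1)])
Fold: move[2]->L => LULLD (positions: [(0, 0), (-1, 0), (-1, 1), (-2, 1), (-3, 1), (-3, 0)])
Fold: move[0]->U => UULLD (positions: [(0, 0), (0, 1), (0, 2), (-1, 2), (-2, 2), (-2, 1)])
Fold: move[2]->U => UUULD (positions: [(0, 0), (0, 1), (0, 2), (0, 3), (-1, 3), (-1, 2)])

Answer: (0,0) (0,1) (0,2) (0,3) (-1,3) (-1,2)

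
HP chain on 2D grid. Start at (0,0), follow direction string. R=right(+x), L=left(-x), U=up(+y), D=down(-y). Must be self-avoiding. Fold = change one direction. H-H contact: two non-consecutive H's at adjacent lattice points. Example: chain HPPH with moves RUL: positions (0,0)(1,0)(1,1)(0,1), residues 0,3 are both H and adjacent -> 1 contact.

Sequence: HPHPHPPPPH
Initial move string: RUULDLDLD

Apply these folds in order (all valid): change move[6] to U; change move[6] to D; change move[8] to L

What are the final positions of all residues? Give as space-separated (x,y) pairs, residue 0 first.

Answer: (0,0) (1,0) (1,1) (1,2) (0,2) (0,1) (-1,1) (-1,0) (-2,0) (-3,0)

Derivation:
Initial moves: RUULDLDLD
Fold: move[6]->U => RUULDLULD (positions: [(0, 0), (1, 0), (1, 1), (1, 2), (0, 2), (0, 1), (-1, 1), (-1, 2), (-2, 2), (-2, 1)])
Fold: move[6]->D => RUULDLDLD (positions: [(0, 0), (1, 0), (1, 1), (1, 2), (0, 2), (0, 1), (-1, 1), (-1, 0), (-2, 0), (-2, -1)])
Fold: move[8]->L => RUULDLDLL (positions: [(0, 0), (1, 0), (1, 1), (1, 2), (0, 2), (0, 1), (-1, 1), (-1, 0), (-2, 0), (-3, 0)])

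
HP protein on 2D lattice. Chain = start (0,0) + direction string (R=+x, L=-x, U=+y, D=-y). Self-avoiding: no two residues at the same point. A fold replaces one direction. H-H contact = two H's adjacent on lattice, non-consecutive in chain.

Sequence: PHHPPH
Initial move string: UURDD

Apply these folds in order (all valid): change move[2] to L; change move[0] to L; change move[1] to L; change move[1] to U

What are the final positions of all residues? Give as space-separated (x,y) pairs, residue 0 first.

Initial moves: UURDD
Fold: move[2]->L => UULDD (positions: [(0, 0), (0, 1), (0, 2), (-1, 2), (-1, 1), (-1, 0)])
Fold: move[0]->L => LULDD (positions: [(0, 0), (-1, 0), (-1, 1), (-2, 1), (-2, 0), (-2, -1)])
Fold: move[1]->L => LLLDD (positions: [(0, 0), (-1, 0), (-2, 0), (-3, 0), (-3, -1), (-3, -2)])
Fold: move[1]->U => LULDD (positions: [(0, 0), (-1, 0), (-1, 1), (-2, 1), (-2, 0), (-2, -1)])

Answer: (0,0) (-1,0) (-1,1) (-2,1) (-2,0) (-2,-1)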